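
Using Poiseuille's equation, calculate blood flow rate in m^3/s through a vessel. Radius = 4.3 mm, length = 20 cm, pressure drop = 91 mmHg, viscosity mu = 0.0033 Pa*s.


Q = pi*r^4*dP / (8*mu*L)
r = 0.0043 m, L = 0.2 m
dP = 91 mmHg = 12132.302 Pa
Q = 0.002468 m^3/s


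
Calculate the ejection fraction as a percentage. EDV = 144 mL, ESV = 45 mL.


SV = EDV - ESV = 144 - 45 = 99 mL
EF = SV/EDV * 100 = 99/144 * 100
EF = 68.75%


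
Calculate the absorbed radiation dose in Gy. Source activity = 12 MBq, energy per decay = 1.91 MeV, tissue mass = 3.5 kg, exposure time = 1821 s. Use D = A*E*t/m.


A = 12 MBq = 1.2000e+07 Bq
E = 1.91 MeV = 3.05982e-13 J
D = A*E*t/m = 1.2000e+07*3.05982e-13*1821/3.5
D = 0.00191 Gy


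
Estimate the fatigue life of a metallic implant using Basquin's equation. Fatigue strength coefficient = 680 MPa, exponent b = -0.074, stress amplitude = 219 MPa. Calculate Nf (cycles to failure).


sigma_a = sigma_f' * (2Nf)^b
2Nf = (sigma_a/sigma_f')^(1/b)
2Nf = (219/680)^(1/-0.074)
2Nf = 4461945.9
Nf = 2.2310e+06


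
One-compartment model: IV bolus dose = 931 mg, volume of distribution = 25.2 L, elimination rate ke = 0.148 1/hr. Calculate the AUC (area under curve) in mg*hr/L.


C0 = Dose/Vd = 931/25.2 = 36.9444 mg/L
AUC = C0/ke = 36.9444/0.148
AUC = 249.6 mg*hr/L


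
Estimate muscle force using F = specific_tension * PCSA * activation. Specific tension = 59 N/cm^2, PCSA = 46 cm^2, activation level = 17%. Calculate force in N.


F = sigma * PCSA * activation
F = 59 * 46 * 0.17
F = 461.4 N


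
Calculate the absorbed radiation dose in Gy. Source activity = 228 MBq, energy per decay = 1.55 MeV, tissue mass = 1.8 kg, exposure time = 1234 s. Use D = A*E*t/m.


A = 228 MBq = 2.2800e+08 Bq
E = 1.55 MeV = 2.4831e-13 J
D = A*E*t/m = 2.2800e+08*2.4831e-13*1234/1.8
D = 0.03881 Gy


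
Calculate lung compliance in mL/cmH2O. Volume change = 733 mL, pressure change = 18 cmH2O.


C = dV / dP
C = 733 / 18
C = 40.72 mL/cmH2O


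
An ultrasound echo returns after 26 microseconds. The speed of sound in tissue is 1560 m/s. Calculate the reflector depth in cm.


depth = c * t / 2
t = 26 us = 2.6000e-05 s
depth = 1560 * 2.6000e-05 / 2
depth = 0.02028 m = 2.028 cm


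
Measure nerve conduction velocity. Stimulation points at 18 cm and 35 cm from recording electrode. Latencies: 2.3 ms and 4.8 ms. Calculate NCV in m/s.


Distance = (35 - 18) / 100 = 0.17 m
dt = (4.8 - 2.3) / 1000 = 0.0025 s
NCV = dist / dt = 68 m/s


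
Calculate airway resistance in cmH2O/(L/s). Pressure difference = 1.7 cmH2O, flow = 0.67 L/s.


R = dP / flow
R = 1.7 / 0.67
R = 2.537 cmH2O/(L/s)


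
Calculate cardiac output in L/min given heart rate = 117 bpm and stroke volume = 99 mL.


CO = HR * SV
CO = 117 * 99 / 1000
CO = 11.58 L/min


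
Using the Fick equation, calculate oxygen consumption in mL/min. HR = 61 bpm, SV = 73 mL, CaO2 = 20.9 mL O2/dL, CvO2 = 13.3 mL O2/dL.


CO = HR*SV = 61*73/1000 = 4.453 L/min
a-v O2 diff = 20.9 - 13.3 = 7.6 mL/dL
VO2 = CO * (CaO2-CvO2) * 10 dL/L
VO2 = 4.453 * 7.6 * 10
VO2 = 338.4 mL/min


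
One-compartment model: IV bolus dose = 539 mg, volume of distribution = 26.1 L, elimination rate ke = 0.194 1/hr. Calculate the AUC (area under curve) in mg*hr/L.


C0 = Dose/Vd = 539/26.1 = 20.6513 mg/L
AUC = C0/ke = 20.6513/0.194
AUC = 106.4 mg*hr/L


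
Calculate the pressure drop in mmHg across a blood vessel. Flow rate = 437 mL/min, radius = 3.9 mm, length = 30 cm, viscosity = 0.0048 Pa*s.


dP = 8*mu*L*Q / (pi*r^4)
Q = 437 mL/min = 7.28333e-06 m^3/s
dP = 115.445 Pa = 115.445 / 133.322 mmHg = 0.8659 mmHg


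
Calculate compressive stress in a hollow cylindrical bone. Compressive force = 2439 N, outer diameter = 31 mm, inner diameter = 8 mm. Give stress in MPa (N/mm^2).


A = pi*(r_o^2 - r_i^2)
r_o = 15.5 mm, r_i = 4 mm
A = 704.502 mm^2
sigma = F/A = 2439 / 704.502
sigma = 3.462 MPa


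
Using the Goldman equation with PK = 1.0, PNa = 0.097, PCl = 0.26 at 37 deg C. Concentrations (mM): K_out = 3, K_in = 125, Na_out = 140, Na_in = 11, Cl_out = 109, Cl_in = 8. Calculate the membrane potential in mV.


Vm = (RT/F)*ln((PK*Ko + PNa*Nao + PCl*Cli)/(PK*Ki + PNa*Nai + PCl*Clo))
Numer = 18.66, Denom = 154.407
Vm = -56.48 mV


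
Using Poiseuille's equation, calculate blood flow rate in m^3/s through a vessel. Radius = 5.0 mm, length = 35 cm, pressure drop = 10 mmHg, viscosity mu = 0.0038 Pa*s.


Q = pi*r^4*dP / (8*mu*L)
r = 0.005 m, L = 0.35 m
dP = 10 mmHg = 1333.22 Pa
Q = 2.4603e-04 m^3/s


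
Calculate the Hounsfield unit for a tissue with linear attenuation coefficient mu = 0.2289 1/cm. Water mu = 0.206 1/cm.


HU = ((mu_tissue - mu_water) / mu_water) * 1000
HU = ((0.2289 - 0.206) / 0.206) * 1000
HU = 111.2


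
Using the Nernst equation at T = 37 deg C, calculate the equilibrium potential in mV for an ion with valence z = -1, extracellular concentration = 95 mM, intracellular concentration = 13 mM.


E = (RT/(zF)) * ln(C_out/C_in)
T = 37 + 273.15 = 310.15 K
E = (8.314 * 310.15 / (-1 * 96485)) * ln(95/13)
E = -53.15 mV


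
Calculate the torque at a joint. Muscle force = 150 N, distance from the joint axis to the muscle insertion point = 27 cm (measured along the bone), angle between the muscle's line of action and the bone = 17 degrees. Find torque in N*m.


Torque = F * d * sin(theta)   (moment arm = d*sin(theta))
d = 27 cm = 0.27 m
Torque = 150 * 0.27 * sin(17)
Torque = 11.84 N*m


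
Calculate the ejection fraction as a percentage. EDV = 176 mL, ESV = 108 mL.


SV = EDV - ESV = 176 - 108 = 68 mL
EF = SV/EDV * 100 = 68/176 * 100
EF = 38.64%


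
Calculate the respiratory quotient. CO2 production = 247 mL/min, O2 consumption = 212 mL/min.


RQ = VCO2 / VO2
RQ = 247 / 212
RQ = 1.165


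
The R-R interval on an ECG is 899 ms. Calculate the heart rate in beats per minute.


HR = 60 / RR_interval(s)
RR = 899 ms = 0.899 s
HR = 60 / 0.899 = 66.74 bpm


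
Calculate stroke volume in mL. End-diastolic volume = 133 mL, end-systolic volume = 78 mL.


SV = EDV - ESV
SV = 133 - 78
SV = 55 mL


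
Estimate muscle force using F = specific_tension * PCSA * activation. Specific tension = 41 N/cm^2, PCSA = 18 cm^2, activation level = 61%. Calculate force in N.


F = sigma * PCSA * activation
F = 41 * 18 * 0.61
F = 450.2 N


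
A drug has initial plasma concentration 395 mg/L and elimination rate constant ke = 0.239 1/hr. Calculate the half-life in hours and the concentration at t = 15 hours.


t_half = ln(2) / ke = 0.693147 / 0.239 = 2.9 hr
C(t) = C0 * exp(-ke*t) = 395 * exp(-0.239*15)
C(15) = 10.96 mg/L


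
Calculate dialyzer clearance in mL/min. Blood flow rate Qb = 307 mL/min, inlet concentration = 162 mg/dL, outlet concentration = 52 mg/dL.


K = Qb * (Cb_in - Cb_out) / Cb_in
K = 307 * (162 - 52) / 162
K = 208.5 mL/min


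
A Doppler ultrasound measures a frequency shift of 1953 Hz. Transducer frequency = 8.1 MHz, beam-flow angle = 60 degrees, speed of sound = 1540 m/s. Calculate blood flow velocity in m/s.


v = fd * c / (2 * f0 * cos(theta))
v = 1953 * 1540 / (2 * 8.1000e+06 * cos(60))
v = 0.3713 m/s


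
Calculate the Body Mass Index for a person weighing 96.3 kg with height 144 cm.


BMI = weight / height^2
height = 144 cm = 1.44 m
BMI = 96.3 / 1.44^2
BMI = 46.44 kg/m^2


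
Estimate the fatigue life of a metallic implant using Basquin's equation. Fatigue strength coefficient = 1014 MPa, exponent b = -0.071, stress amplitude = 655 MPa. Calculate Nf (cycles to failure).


sigma_a = sigma_f' * (2Nf)^b
2Nf = (sigma_a/sigma_f')^(1/b)
2Nf = (655/1014)^(1/-0.071)
2Nf = 471.18594
Nf = 235.6


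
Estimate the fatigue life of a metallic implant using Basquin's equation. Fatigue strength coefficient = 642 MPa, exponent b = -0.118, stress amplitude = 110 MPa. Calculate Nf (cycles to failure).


sigma_a = sigma_f' * (2Nf)^b
2Nf = (sigma_a/sigma_f')^(1/b)
2Nf = (110/642)^(1/-0.118)
2Nf = 3109794.7
Nf = 1.5549e+06


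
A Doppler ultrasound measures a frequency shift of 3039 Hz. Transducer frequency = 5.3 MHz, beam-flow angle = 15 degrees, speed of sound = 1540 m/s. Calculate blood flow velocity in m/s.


v = fd * c / (2 * f0 * cos(theta))
v = 3039 * 1540 / (2 * 5.3000e+06 * cos(15))
v = 0.4571 m/s


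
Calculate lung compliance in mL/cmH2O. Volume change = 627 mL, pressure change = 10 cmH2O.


C = dV / dP
C = 627 / 10
C = 62.7 mL/cmH2O


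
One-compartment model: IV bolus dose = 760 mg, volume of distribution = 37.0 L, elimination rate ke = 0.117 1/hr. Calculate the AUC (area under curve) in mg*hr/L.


C0 = Dose/Vd = 760/37.0 = 20.5405 mg/L
AUC = C0/ke = 20.5405/0.117
AUC = 175.6 mg*hr/L


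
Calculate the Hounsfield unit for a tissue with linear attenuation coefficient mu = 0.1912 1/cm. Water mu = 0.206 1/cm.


HU = ((mu_tissue - mu_water) / mu_water) * 1000
HU = ((0.1912 - 0.206) / 0.206) * 1000
HU = -71.84


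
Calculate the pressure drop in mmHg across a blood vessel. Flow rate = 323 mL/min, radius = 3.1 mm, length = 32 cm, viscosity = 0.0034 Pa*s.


dP = 8*mu*L*Q / (pi*r^4)
Q = 323 mL/min = 5.38333e-06 m^3/s
dP = 161.5 Pa = 161.5 / 133.322 mmHg = 1.211 mmHg


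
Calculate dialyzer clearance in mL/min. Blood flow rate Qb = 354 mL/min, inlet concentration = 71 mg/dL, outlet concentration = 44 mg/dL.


K = Qb * (Cb_in - Cb_out) / Cb_in
K = 354 * (71 - 44) / 71
K = 134.6 mL/min


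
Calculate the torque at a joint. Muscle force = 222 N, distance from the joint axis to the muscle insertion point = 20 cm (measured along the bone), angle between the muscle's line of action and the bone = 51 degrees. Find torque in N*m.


Torque = F * d * sin(theta)   (moment arm = d*sin(theta))
d = 20 cm = 0.2 m
Torque = 222 * 0.2 * sin(51)
Torque = 34.51 N*m


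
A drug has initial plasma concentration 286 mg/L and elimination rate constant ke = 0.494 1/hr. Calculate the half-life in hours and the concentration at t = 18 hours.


t_half = ln(2) / ke = 0.693147 / 0.494 = 1.403 hr
C(t) = C0 * exp(-ke*t) = 286 * exp(-0.494*18)
C(18) = 0.03932 mg/L


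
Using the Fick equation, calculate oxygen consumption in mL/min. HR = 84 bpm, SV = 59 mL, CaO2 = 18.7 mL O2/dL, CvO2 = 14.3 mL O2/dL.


CO = HR*SV = 84*59/1000 = 4.956 L/min
a-v O2 diff = 18.7 - 14.3 = 4.4 mL/dL
VO2 = CO * (CaO2-CvO2) * 10 dL/L
VO2 = 4.956 * 4.4 * 10
VO2 = 218.1 mL/min


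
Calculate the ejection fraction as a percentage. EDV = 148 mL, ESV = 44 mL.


SV = EDV - ESV = 148 - 44 = 104 mL
EF = SV/EDV * 100 = 104/148 * 100
EF = 70.27%


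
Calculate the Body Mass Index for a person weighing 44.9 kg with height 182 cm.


BMI = weight / height^2
height = 182 cm = 1.82 m
BMI = 44.9 / 1.82^2
BMI = 13.56 kg/m^2


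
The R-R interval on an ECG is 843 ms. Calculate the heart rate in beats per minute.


HR = 60 / RR_interval(s)
RR = 843 ms = 0.843 s
HR = 60 / 0.843 = 71.17 bpm


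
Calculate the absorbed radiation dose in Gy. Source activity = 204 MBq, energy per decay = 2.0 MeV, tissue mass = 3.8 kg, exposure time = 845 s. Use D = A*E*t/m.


A = 204 MBq = 2.0400e+08 Bq
E = 2.0 MeV = 3.204e-13 J
D = A*E*t/m = 2.0400e+08*3.204e-13*845/3.8
D = 0.01453 Gy


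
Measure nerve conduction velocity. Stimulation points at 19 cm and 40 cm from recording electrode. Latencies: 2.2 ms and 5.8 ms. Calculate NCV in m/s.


Distance = (40 - 19) / 100 = 0.21 m
dt = (5.8 - 2.2) / 1000 = 0.0036 s
NCV = dist / dt = 58.33 m/s


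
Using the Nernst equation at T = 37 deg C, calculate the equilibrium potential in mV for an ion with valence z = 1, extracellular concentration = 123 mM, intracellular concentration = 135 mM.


E = (RT/(zF)) * ln(C_out/C_in)
T = 37 + 273.15 = 310.15 K
E = (8.314 * 310.15 / (1 * 96485)) * ln(123/135)
E = -2.488 mV


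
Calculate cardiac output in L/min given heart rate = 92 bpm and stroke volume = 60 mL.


CO = HR * SV
CO = 92 * 60 / 1000
CO = 5.52 L/min


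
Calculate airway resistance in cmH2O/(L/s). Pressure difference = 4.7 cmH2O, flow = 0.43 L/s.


R = dP / flow
R = 4.7 / 0.43
R = 10.93 cmH2O/(L/s)


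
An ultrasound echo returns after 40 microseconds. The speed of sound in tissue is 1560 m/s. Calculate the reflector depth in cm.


depth = c * t / 2
t = 40 us = 4.0000e-05 s
depth = 1560 * 4.0000e-05 / 2
depth = 0.0312 m = 3.12 cm


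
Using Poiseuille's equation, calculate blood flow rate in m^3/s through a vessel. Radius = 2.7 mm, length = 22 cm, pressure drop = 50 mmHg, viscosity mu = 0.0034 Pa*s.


Q = pi*r^4*dP / (8*mu*L)
r = 0.0027 m, L = 0.22 m
dP = 50 mmHg = 6666.1 Pa
Q = 1.8599e-04 m^3/s


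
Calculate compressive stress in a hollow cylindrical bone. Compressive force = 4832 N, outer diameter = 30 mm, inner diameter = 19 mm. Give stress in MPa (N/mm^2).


A = pi*(r_o^2 - r_i^2)
r_o = 15 mm, r_i = 9.5 mm
A = 423.33 mm^2
sigma = F/A = 4832 / 423.33
sigma = 11.41 MPa


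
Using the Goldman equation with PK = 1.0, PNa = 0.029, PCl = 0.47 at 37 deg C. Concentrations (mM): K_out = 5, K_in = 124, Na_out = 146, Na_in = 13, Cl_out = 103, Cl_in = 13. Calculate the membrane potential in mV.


Vm = (RT/F)*ln((PK*Ko + PNa*Nao + PCl*Cli)/(PK*Ki + PNa*Nai + PCl*Clo))
Numer = 15.344, Denom = 172.787
Vm = -64.71 mV


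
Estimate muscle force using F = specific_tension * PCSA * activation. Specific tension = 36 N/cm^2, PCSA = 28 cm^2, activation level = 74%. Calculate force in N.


F = sigma * PCSA * activation
F = 36 * 28 * 0.74
F = 745.9 N


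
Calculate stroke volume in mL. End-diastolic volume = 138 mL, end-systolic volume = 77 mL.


SV = EDV - ESV
SV = 138 - 77
SV = 61 mL


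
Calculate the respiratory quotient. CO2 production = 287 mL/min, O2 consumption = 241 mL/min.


RQ = VCO2 / VO2
RQ = 287 / 241
RQ = 1.191


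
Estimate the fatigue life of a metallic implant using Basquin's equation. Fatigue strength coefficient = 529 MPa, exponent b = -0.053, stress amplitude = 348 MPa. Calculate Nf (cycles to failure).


sigma_a = sigma_f' * (2Nf)^b
2Nf = (sigma_a/sigma_f')^(1/b)
2Nf = (348/529)^(1/-0.053)
2Nf = 2701.6602
Nf = 1351


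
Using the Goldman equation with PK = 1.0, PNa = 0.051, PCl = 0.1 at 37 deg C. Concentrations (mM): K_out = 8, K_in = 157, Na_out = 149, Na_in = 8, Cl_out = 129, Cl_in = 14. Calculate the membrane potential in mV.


Vm = (RT/F)*ln((PK*Ko + PNa*Nao + PCl*Cli)/(PK*Ki + PNa*Nai + PCl*Clo))
Numer = 16.999, Denom = 170.308
Vm = -61.59 mV


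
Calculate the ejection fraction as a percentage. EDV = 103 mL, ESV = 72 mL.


SV = EDV - ESV = 103 - 72 = 31 mL
EF = SV/EDV * 100 = 31/103 * 100
EF = 30.1%


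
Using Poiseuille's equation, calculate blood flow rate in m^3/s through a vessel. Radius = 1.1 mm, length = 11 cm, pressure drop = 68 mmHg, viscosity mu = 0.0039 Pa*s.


Q = pi*r^4*dP / (8*mu*L)
r = 0.0011 m, L = 0.11 m
dP = 68 mmHg = 9065.896 Pa
Q = 1.2150e-05 m^3/s


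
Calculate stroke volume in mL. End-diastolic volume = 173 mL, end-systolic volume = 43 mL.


SV = EDV - ESV
SV = 173 - 43
SV = 130 mL


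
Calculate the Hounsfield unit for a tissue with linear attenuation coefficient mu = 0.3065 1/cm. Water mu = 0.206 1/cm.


HU = ((mu_tissue - mu_water) / mu_water) * 1000
HU = ((0.3065 - 0.206) / 0.206) * 1000
HU = 487.9


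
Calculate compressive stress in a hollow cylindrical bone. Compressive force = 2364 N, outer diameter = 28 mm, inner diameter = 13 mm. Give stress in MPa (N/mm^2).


A = pi*(r_o^2 - r_i^2)
r_o = 14 mm, r_i = 6.5 mm
A = 483.02 mm^2
sigma = F/A = 2364 / 483.02
sigma = 4.894 MPa


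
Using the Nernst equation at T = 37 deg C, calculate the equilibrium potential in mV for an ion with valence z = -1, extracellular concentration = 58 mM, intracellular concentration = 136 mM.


E = (RT/(zF)) * ln(C_out/C_in)
T = 37 + 273.15 = 310.15 K
E = (8.314 * 310.15 / (-1 * 96485)) * ln(58/136)
E = 22.78 mV


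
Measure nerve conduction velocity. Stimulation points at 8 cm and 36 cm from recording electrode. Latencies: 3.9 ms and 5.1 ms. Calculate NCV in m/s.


Distance = (36 - 8) / 100 = 0.28 m
dt = (5.1 - 3.9) / 1000 = 0.0012 s
NCV = dist / dt = 233.3 m/s


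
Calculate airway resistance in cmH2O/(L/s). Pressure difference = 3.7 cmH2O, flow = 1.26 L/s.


R = dP / flow
R = 3.7 / 1.26
R = 2.937 cmH2O/(L/s)


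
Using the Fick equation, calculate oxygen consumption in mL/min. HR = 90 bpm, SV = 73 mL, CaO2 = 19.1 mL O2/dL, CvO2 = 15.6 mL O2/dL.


CO = HR*SV = 90*73/1000 = 6.57 L/min
a-v O2 diff = 19.1 - 15.6 = 3.5 mL/dL
VO2 = CO * (CaO2-CvO2) * 10 dL/L
VO2 = 6.57 * 3.5 * 10
VO2 = 230 mL/min


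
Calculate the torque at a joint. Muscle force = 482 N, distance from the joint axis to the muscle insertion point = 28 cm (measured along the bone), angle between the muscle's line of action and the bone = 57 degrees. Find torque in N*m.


Torque = F * d * sin(theta)   (moment arm = d*sin(theta))
d = 28 cm = 0.28 m
Torque = 482 * 0.28 * sin(57)
Torque = 113.2 N*m


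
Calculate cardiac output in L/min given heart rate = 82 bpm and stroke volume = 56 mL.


CO = HR * SV
CO = 82 * 56 / 1000
CO = 4.592 L/min


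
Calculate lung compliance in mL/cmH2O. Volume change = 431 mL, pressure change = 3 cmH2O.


C = dV / dP
C = 431 / 3
C = 143.7 mL/cmH2O


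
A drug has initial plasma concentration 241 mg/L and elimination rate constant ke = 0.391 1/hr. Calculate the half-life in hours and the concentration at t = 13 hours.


t_half = ln(2) / ke = 0.693147 / 0.391 = 1.773 hr
C(t) = C0 * exp(-ke*t) = 241 * exp(-0.391*13)
C(13) = 1.495 mg/L


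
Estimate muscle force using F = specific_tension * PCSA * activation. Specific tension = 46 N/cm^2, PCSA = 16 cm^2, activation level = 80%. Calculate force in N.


F = sigma * PCSA * activation
F = 46 * 16 * 0.8
F = 588.8 N


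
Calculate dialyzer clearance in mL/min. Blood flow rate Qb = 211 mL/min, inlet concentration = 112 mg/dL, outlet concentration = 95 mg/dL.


K = Qb * (Cb_in - Cb_out) / Cb_in
K = 211 * (112 - 95) / 112
K = 32.03 mL/min


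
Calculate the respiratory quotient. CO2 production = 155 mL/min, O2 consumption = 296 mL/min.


RQ = VCO2 / VO2
RQ = 155 / 296
RQ = 0.5236


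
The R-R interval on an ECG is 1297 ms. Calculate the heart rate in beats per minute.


HR = 60 / RR_interval(s)
RR = 1297 ms = 1.297 s
HR = 60 / 1.297 = 46.26 bpm


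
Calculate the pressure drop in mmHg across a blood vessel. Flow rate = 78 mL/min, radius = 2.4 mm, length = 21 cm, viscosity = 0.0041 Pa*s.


dP = 8*mu*L*Q / (pi*r^4)
Q = 78 mL/min = 1.3e-06 m^3/s
dP = 85.9096 Pa = 85.9096 / 133.322 mmHg = 0.6444 mmHg


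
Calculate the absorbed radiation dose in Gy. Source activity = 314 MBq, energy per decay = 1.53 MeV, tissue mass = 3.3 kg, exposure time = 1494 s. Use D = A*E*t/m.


A = 314 MBq = 3.1400e+08 Bq
E = 1.53 MeV = 2.45106e-13 J
D = A*E*t/m = 3.1400e+08*2.45106e-13*1494/3.3
D = 0.03484 Gy


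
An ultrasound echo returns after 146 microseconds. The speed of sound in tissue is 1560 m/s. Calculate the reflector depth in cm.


depth = c * t / 2
t = 146 us = 1.4600e-04 s
depth = 1560 * 1.4600e-04 / 2
depth = 0.11388 m = 11.388 cm


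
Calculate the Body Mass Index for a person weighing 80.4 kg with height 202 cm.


BMI = weight / height^2
height = 202 cm = 2.02 m
BMI = 80.4 / 2.02^2
BMI = 19.7 kg/m^2


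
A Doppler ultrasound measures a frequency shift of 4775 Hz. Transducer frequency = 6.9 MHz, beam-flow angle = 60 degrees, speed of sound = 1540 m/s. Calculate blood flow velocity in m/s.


v = fd * c / (2 * f0 * cos(theta))
v = 4775 * 1540 / (2 * 6.9000e+06 * cos(60))
v = 1.066 m/s


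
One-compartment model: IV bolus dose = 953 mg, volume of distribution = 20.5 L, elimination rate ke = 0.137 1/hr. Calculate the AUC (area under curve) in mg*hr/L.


C0 = Dose/Vd = 953/20.5 = 46.4878 mg/L
AUC = C0/ke = 46.4878/0.137
AUC = 339.3 mg*hr/L


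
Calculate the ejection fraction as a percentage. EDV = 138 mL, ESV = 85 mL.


SV = EDV - ESV = 138 - 85 = 53 mL
EF = SV/EDV * 100 = 53/138 * 100
EF = 38.41%


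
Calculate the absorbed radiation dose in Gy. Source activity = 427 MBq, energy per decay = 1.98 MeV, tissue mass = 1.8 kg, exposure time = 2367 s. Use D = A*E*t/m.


A = 427 MBq = 4.2700e+08 Bq
E = 1.98 MeV = 3.17196e-13 J
D = A*E*t/m = 4.2700e+08*3.17196e-13*2367/1.8
D = 0.1781 Gy


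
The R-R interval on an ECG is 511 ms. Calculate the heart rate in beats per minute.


HR = 60 / RR_interval(s)
RR = 511 ms = 0.511 s
HR = 60 / 0.511 = 117.4 bpm


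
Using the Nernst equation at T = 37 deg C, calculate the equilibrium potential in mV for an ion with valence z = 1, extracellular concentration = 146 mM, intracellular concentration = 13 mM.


E = (RT/(zF)) * ln(C_out/C_in)
T = 37 + 273.15 = 310.15 K
E = (8.314 * 310.15 / (1 * 96485)) * ln(146/13)
E = 64.64 mV


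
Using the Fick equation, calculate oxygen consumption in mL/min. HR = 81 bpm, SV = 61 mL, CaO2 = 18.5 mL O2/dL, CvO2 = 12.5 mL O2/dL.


CO = HR*SV = 81*61/1000 = 4.941 L/min
a-v O2 diff = 18.5 - 12.5 = 6 mL/dL
VO2 = CO * (CaO2-CvO2) * 10 dL/L
VO2 = 4.941 * 6 * 10
VO2 = 296.5 mL/min


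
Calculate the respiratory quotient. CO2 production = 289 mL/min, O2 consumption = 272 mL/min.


RQ = VCO2 / VO2
RQ = 289 / 272
RQ = 1.062


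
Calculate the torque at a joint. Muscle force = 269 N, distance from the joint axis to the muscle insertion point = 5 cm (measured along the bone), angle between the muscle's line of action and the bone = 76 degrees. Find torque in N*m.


Torque = F * d * sin(theta)   (moment arm = d*sin(theta))
d = 5 cm = 0.05 m
Torque = 269 * 0.05 * sin(76)
Torque = 13.05 N*m


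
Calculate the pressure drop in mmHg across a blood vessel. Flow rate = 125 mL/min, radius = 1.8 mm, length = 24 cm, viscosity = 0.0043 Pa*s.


dP = 8*mu*L*Q / (pi*r^4)
Q = 125 mL/min = 2.08333e-06 m^3/s
dP = 521.54 Pa = 521.54 / 133.322 mmHg = 3.912 mmHg


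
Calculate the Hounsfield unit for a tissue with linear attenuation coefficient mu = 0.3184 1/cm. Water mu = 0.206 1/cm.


HU = ((mu_tissue - mu_water) / mu_water) * 1000
HU = ((0.3184 - 0.206) / 0.206) * 1000
HU = 545.6


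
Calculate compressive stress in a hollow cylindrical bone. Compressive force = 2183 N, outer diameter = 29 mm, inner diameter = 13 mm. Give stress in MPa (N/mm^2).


A = pi*(r_o^2 - r_i^2)
r_o = 14.5 mm, r_i = 6.5 mm
A = 527.788 mm^2
sigma = F/A = 2183 / 527.788
sigma = 4.136 MPa


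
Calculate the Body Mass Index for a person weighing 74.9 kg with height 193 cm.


BMI = weight / height^2
height = 193 cm = 1.93 m
BMI = 74.9 / 1.93^2
BMI = 20.11 kg/m^2


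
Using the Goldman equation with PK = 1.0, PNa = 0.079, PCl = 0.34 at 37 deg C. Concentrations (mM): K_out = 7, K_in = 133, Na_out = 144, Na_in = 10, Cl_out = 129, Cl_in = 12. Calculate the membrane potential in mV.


Vm = (RT/F)*ln((PK*Ko + PNa*Nao + PCl*Cli)/(PK*Ki + PNa*Nai + PCl*Clo))
Numer = 22.456, Denom = 177.65
Vm = -55.27 mV


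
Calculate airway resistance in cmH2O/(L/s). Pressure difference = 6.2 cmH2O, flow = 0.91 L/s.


R = dP / flow
R = 6.2 / 0.91
R = 6.813 cmH2O/(L/s)


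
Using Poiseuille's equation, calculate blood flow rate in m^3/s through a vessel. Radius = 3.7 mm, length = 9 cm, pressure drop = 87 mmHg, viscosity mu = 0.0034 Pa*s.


Q = pi*r^4*dP / (8*mu*L)
r = 0.0037 m, L = 0.09 m
dP = 87 mmHg = 11599.014 Pa
Q = 0.00279 m^3/s


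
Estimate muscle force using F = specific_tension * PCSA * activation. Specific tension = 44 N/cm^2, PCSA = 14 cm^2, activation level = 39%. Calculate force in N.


F = sigma * PCSA * activation
F = 44 * 14 * 0.39
F = 240.2 N


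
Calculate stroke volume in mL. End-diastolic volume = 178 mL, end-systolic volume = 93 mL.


SV = EDV - ESV
SV = 178 - 93
SV = 85 mL


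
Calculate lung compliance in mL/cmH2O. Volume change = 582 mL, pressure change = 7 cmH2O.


C = dV / dP
C = 582 / 7
C = 83.14 mL/cmH2O


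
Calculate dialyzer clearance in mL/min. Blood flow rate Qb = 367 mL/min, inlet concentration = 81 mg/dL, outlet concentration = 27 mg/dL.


K = Qb * (Cb_in - Cb_out) / Cb_in
K = 367 * (81 - 27) / 81
K = 244.7 mL/min


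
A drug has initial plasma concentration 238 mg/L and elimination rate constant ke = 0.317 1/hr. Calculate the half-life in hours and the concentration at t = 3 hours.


t_half = ln(2) / ke = 0.693147 / 0.317 = 2.187 hr
C(t) = C0 * exp(-ke*t) = 238 * exp(-0.317*3)
C(3) = 91.95 mg/L


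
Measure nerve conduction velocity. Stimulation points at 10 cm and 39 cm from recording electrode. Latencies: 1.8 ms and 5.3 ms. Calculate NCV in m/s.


Distance = (39 - 10) / 100 = 0.29 m
dt = (5.3 - 1.8) / 1000 = 0.0035 s
NCV = dist / dt = 82.86 m/s


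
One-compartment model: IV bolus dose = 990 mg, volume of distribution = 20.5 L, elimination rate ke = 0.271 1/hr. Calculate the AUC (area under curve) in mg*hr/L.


C0 = Dose/Vd = 990/20.5 = 48.2927 mg/L
AUC = C0/ke = 48.2927/0.271
AUC = 178.2 mg*hr/L


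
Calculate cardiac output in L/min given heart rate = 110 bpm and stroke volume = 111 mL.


CO = HR * SV
CO = 110 * 111 / 1000
CO = 12.21 L/min


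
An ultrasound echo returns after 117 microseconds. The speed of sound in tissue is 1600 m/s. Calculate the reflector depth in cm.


depth = c * t / 2
t = 117 us = 1.1700e-04 s
depth = 1600 * 1.1700e-04 / 2
depth = 0.0936 m = 9.36 cm


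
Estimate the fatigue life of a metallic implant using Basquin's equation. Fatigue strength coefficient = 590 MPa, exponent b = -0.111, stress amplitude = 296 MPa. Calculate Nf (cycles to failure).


sigma_a = sigma_f' * (2Nf)^b
2Nf = (sigma_a/sigma_f')^(1/b)
2Nf = (296/590)^(1/-0.111)
2Nf = 499.73693
Nf = 249.9


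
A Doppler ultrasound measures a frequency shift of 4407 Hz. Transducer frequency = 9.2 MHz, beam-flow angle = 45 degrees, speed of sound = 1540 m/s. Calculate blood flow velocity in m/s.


v = fd * c / (2 * f0 * cos(theta))
v = 4407 * 1540 / (2 * 9.2000e+06 * cos(45))
v = 0.5216 m/s


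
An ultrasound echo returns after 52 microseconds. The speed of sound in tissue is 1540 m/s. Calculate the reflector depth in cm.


depth = c * t / 2
t = 52 us = 5.2000e-05 s
depth = 1540 * 5.2000e-05 / 2
depth = 0.04004 m = 4.004 cm


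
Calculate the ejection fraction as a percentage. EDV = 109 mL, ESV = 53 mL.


SV = EDV - ESV = 109 - 53 = 56 mL
EF = SV/EDV * 100 = 56/109 * 100
EF = 51.38%


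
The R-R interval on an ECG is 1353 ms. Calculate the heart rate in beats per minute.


HR = 60 / RR_interval(s)
RR = 1353 ms = 1.353 s
HR = 60 / 1.353 = 44.35 bpm


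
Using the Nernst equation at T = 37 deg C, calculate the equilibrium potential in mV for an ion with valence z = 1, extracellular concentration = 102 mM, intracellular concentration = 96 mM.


E = (RT/(zF)) * ln(C_out/C_in)
T = 37 + 273.15 = 310.15 K
E = (8.314 * 310.15 / (1 * 96485)) * ln(102/96)
E = 1.62 mV


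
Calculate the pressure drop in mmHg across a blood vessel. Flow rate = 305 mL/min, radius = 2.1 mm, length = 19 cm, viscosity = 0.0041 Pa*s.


dP = 8*mu*L*Q / (pi*r^4)
Q = 305 mL/min = 5.08333e-06 m^3/s
dP = 518.5 Pa = 518.5 / 133.322 mmHg = 3.889 mmHg


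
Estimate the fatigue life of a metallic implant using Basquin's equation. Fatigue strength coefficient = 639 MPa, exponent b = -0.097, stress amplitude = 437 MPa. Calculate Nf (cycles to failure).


sigma_a = sigma_f' * (2Nf)^b
2Nf = (sigma_a/sigma_f')^(1/b)
2Nf = (437/639)^(1/-0.097)
2Nf = 50.261002
Nf = 25.13


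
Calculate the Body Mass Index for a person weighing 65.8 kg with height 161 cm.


BMI = weight / height^2
height = 161 cm = 1.61 m
BMI = 65.8 / 1.61^2
BMI = 25.38 kg/m^2


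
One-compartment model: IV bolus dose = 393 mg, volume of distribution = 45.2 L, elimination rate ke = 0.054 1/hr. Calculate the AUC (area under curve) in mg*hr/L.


C0 = Dose/Vd = 393/45.2 = 8.69469 mg/L
AUC = C0/ke = 8.69469/0.054
AUC = 161 mg*hr/L


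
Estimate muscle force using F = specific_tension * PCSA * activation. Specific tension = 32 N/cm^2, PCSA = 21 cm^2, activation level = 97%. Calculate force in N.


F = sigma * PCSA * activation
F = 32 * 21 * 0.97
F = 651.8 N


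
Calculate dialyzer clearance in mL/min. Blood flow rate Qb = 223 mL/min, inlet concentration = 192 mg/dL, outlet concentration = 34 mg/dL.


K = Qb * (Cb_in - Cb_out) / Cb_in
K = 223 * (192 - 34) / 192
K = 183.5 mL/min


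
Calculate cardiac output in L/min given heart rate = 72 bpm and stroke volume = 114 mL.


CO = HR * SV
CO = 72 * 114 / 1000
CO = 8.208 L/min


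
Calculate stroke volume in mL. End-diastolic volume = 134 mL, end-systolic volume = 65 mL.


SV = EDV - ESV
SV = 134 - 65
SV = 69 mL


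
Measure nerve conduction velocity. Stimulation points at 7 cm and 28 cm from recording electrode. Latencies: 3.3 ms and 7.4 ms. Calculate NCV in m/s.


Distance = (28 - 7) / 100 = 0.21 m
dt = (7.4 - 3.3) / 1000 = 0.0041 s
NCV = dist / dt = 51.22 m/s


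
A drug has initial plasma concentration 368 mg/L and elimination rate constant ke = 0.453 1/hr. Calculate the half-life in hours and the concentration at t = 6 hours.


t_half = ln(2) / ke = 0.693147 / 0.453 = 1.53 hr
C(t) = C0 * exp(-ke*t) = 368 * exp(-0.453*6)
C(6) = 24.29 mg/L


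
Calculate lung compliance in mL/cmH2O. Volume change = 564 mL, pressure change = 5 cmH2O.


C = dV / dP
C = 564 / 5
C = 112.8 mL/cmH2O


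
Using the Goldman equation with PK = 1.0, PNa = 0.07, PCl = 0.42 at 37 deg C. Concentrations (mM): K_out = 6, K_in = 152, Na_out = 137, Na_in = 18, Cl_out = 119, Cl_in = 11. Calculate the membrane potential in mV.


Vm = (RT/F)*ln((PK*Ko + PNa*Nao + PCl*Cli)/(PK*Ki + PNa*Nai + PCl*Clo))
Numer = 20.21, Denom = 203.24
Vm = -61.69 mV


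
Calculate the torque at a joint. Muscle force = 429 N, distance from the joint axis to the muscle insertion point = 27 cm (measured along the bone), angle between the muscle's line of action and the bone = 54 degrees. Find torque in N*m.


Torque = F * d * sin(theta)   (moment arm = d*sin(theta))
d = 27 cm = 0.27 m
Torque = 429 * 0.27 * sin(54)
Torque = 93.71 N*m


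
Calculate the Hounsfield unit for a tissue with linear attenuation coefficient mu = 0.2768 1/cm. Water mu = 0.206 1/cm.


HU = ((mu_tissue - mu_water) / mu_water) * 1000
HU = ((0.2768 - 0.206) / 0.206) * 1000
HU = 343.7


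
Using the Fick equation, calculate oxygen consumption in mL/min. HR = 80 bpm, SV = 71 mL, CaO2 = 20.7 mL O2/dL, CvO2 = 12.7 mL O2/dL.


CO = HR*SV = 80*71/1000 = 5.68 L/min
a-v O2 diff = 20.7 - 12.7 = 8 mL/dL
VO2 = CO * (CaO2-CvO2) * 10 dL/L
VO2 = 5.68 * 8 * 10
VO2 = 454.4 mL/min


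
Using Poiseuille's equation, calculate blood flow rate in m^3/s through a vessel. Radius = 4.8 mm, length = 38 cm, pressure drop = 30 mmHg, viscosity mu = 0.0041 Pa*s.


Q = pi*r^4*dP / (8*mu*L)
r = 0.0048 m, L = 0.38 m
dP = 30 mmHg = 3999.66 Pa
Q = 5.3516e-04 m^3/s


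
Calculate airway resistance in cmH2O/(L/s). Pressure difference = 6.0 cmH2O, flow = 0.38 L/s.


R = dP / flow
R = 6.0 / 0.38
R = 15.79 cmH2O/(L/s)


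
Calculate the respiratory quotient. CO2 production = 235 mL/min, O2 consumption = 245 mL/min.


RQ = VCO2 / VO2
RQ = 235 / 245
RQ = 0.9592


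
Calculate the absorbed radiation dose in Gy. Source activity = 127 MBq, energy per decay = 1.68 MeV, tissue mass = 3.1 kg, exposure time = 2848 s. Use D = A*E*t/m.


A = 127 MBq = 1.2700e+08 Bq
E = 1.68 MeV = 2.69136e-13 J
D = A*E*t/m = 1.2700e+08*2.69136e-13*2848/3.1
D = 0.0314 Gy


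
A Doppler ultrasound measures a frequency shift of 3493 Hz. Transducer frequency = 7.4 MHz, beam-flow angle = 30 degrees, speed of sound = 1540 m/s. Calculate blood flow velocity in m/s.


v = fd * c / (2 * f0 * cos(theta))
v = 3493 * 1540 / (2 * 7.4000e+06 * cos(30))
v = 0.4197 m/s


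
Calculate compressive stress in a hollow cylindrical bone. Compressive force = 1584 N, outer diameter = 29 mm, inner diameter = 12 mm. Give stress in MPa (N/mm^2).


A = pi*(r_o^2 - r_i^2)
r_o = 14.5 mm, r_i = 6 mm
A = 547.423 mm^2
sigma = F/A = 1584 / 547.423
sigma = 2.894 MPa


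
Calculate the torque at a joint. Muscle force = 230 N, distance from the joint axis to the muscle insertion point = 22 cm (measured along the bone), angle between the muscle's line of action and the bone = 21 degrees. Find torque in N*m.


Torque = F * d * sin(theta)   (moment arm = d*sin(theta))
d = 22 cm = 0.22 m
Torque = 230 * 0.22 * sin(21)
Torque = 18.13 N*m


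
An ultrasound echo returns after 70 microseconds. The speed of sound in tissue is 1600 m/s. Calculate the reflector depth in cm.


depth = c * t / 2
t = 70 us = 7.0000e-05 s
depth = 1600 * 7.0000e-05 / 2
depth = 0.056 m = 5.6 cm


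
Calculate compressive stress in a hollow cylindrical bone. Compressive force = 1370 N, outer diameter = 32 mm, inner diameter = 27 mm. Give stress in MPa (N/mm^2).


A = pi*(r_o^2 - r_i^2)
r_o = 16 mm, r_i = 13.5 mm
A = 231.692 mm^2
sigma = F/A = 1370 / 231.692
sigma = 5.913 MPa


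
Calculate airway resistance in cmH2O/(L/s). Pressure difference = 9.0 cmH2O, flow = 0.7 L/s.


R = dP / flow
R = 9.0 / 0.7
R = 12.86 cmH2O/(L/s)


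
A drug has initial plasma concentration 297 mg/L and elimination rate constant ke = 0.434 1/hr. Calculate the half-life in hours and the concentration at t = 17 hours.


t_half = ln(2) / ke = 0.693147 / 0.434 = 1.597 hr
C(t) = C0 * exp(-ke*t) = 297 * exp(-0.434*17)
C(17) = 0.1856 mg/L


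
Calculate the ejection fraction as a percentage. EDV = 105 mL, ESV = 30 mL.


SV = EDV - ESV = 105 - 30 = 75 mL
EF = SV/EDV * 100 = 75/105 * 100
EF = 71.43%


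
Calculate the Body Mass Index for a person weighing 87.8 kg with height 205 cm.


BMI = weight / height^2
height = 205 cm = 2.05 m
BMI = 87.8 / 2.05^2
BMI = 20.89 kg/m^2


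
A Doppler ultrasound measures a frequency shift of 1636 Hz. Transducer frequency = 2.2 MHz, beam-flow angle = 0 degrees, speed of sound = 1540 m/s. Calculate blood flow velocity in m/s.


v = fd * c / (2 * f0 * cos(theta))
v = 1636 * 1540 / (2 * 2.2000e+06 * cos(0))
v = 0.5726 m/s


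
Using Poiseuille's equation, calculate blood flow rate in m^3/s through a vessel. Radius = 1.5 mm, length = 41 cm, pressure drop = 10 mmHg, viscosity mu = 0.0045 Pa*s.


Q = pi*r^4*dP / (8*mu*L)
r = 0.0015 m, L = 0.41 m
dP = 10 mmHg = 1333.22 Pa
Q = 1.4366e-06 m^3/s


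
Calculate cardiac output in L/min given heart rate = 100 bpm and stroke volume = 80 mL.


CO = HR * SV
CO = 100 * 80 / 1000
CO = 8 L/min


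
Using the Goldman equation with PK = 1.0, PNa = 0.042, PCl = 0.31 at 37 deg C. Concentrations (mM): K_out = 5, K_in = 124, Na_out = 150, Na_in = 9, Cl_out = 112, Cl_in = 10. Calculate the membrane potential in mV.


Vm = (RT/F)*ln((PK*Ko + PNa*Nao + PCl*Cli)/(PK*Ki + PNa*Nai + PCl*Clo))
Numer = 14.4, Denom = 159.098
Vm = -64.2 mV


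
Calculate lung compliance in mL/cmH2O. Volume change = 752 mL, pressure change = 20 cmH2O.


C = dV / dP
C = 752 / 20
C = 37.6 mL/cmH2O


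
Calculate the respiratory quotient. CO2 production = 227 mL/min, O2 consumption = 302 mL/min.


RQ = VCO2 / VO2
RQ = 227 / 302
RQ = 0.7517


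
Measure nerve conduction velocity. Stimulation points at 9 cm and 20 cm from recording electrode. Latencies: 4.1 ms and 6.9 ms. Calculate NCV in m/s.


Distance = (20 - 9) / 100 = 0.11 m
dt = (6.9 - 4.1) / 1000 = 0.0028 s
NCV = dist / dt = 39.29 m/s


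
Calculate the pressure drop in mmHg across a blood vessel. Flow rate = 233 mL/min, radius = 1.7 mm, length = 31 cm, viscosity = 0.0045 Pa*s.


dP = 8*mu*L*Q / (pi*r^4)
Q = 233 mL/min = 3.88333e-06 m^3/s
dP = 1651.67 Pa = 1651.67 / 133.322 mmHg = 12.39 mmHg


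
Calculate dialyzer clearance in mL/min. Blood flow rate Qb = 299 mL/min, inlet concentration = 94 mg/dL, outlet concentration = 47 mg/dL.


K = Qb * (Cb_in - Cb_out) / Cb_in
K = 299 * (94 - 47) / 94
K = 149.5 mL/min


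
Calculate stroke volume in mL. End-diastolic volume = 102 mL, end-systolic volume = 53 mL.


SV = EDV - ESV
SV = 102 - 53
SV = 49 mL


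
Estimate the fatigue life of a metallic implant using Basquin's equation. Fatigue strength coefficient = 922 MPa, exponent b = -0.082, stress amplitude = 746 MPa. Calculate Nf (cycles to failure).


sigma_a = sigma_f' * (2Nf)^b
2Nf = (sigma_a/sigma_f')^(1/b)
2Nf = (746/922)^(1/-0.082)
2Nf = 13.238988
Nf = 6.619


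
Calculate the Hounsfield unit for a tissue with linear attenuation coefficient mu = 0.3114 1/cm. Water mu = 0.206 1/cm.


HU = ((mu_tissue - mu_water) / mu_water) * 1000
HU = ((0.3114 - 0.206) / 0.206) * 1000
HU = 511.7


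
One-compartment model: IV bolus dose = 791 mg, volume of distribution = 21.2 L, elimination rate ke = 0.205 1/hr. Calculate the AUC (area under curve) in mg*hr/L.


C0 = Dose/Vd = 791/21.2 = 37.3113 mg/L
AUC = C0/ke = 37.3113/0.205
AUC = 182 mg*hr/L


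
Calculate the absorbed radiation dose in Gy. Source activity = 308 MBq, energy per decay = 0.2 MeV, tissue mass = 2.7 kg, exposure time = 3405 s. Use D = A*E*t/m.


A = 308 MBq = 3.0800e+08 Bq
E = 0.2 MeV = 3.204e-14 J
D = A*E*t/m = 3.0800e+08*3.204e-14*3405/2.7
D = 0.01245 Gy


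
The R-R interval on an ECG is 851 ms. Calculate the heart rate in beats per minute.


HR = 60 / RR_interval(s)
RR = 851 ms = 0.851 s
HR = 60 / 0.851 = 70.51 bpm


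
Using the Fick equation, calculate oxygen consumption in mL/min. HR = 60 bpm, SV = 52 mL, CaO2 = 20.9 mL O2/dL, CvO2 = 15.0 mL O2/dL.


CO = HR*SV = 60*52/1000 = 3.12 L/min
a-v O2 diff = 20.9 - 15.0 = 5.9 mL/dL
VO2 = CO * (CaO2-CvO2) * 10 dL/L
VO2 = 3.12 * 5.9 * 10
VO2 = 184.1 mL/min


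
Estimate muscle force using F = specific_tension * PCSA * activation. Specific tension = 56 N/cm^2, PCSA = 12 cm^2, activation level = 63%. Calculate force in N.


F = sigma * PCSA * activation
F = 56 * 12 * 0.63
F = 423.4 N


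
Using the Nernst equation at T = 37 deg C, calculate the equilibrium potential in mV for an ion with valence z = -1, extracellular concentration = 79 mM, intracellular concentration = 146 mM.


E = (RT/(zF)) * ln(C_out/C_in)
T = 37 + 273.15 = 310.15 K
E = (8.314 * 310.15 / (-1 * 96485)) * ln(79/146)
E = 16.41 mV


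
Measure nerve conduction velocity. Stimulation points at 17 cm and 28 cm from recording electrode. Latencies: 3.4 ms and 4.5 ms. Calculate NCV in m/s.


Distance = (28 - 17) / 100 = 0.11 m
dt = (4.5 - 3.4) / 1000 = 0.0011 s
NCV = dist / dt = 100 m/s


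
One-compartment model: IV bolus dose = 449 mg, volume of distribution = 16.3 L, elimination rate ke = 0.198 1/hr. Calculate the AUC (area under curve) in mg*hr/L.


C0 = Dose/Vd = 449/16.3 = 27.546 mg/L
AUC = C0/ke = 27.546/0.198
AUC = 139.1 mg*hr/L


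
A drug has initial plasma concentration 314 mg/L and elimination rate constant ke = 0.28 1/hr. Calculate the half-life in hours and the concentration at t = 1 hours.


t_half = ln(2) / ke = 0.693147 / 0.28 = 2.476 hr
C(t) = C0 * exp(-ke*t) = 314 * exp(-0.28*1)
C(1) = 237.3 mg/L


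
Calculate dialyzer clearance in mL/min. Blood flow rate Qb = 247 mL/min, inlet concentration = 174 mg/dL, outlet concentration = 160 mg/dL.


K = Qb * (Cb_in - Cb_out) / Cb_in
K = 247 * (174 - 160) / 174
K = 19.87 mL/min


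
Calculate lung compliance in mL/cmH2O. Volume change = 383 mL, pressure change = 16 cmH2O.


C = dV / dP
C = 383 / 16
C = 23.94 mL/cmH2O


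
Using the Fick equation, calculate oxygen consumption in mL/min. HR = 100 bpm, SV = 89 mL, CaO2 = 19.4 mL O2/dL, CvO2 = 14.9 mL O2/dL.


CO = HR*SV = 100*89/1000 = 8.9 L/min
a-v O2 diff = 19.4 - 14.9 = 4.5 mL/dL
VO2 = CO * (CaO2-CvO2) * 10 dL/L
VO2 = 8.9 * 4.5 * 10
VO2 = 400.5 mL/min


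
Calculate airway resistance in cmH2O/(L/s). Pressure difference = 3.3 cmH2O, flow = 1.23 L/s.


R = dP / flow
R = 3.3 / 1.23
R = 2.683 cmH2O/(L/s)
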